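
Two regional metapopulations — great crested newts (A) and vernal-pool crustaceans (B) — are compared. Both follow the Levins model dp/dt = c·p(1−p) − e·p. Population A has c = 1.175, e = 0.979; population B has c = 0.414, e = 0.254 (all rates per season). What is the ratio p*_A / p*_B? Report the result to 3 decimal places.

0.432

A: p*_A = 1 − 0.979/1.175 = 0.1668.
B: p*_B = 1 − 0.254/0.414 = 0.3865.
p*_A / p*_B = 0.1668/0.3865 = 0.4316.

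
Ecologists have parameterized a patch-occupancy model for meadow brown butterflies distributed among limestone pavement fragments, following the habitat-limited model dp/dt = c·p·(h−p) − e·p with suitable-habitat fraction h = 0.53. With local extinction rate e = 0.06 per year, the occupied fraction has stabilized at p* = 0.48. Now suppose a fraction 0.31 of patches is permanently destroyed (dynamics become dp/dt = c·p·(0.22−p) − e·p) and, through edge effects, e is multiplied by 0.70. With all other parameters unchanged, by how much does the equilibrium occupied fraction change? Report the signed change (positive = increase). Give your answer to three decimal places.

-0.295

Balance c(h−p*) = e gives c = e/(0.53 − 0.48000) = 0.06/0.05000 = 1.20000.
New p* = 0.22 − e/c = 0.22 − 0.04200/1.20000 = 0.18500.
Δp* = 0.18500 − 0.48000 = -0.29500.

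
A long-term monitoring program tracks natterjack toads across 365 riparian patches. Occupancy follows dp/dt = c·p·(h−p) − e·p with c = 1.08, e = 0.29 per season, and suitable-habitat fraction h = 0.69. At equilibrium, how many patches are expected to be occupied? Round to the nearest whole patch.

p* = h − e/c = 0.69 − 0.2685 = 0.4215.
Expected occupied patches = N × p* = 365 × 0.4215 = 153.84 ≈ 154.

154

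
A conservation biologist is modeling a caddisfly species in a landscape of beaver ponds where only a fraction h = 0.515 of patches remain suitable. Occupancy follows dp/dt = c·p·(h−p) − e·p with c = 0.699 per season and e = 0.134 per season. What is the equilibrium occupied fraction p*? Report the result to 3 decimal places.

Setting dp/dt = 0 and dividing by p* gives c·(h−p*) = e.
So p* = h − e/c = 0.515 − 0.134/0.699 = 0.515 − 0.1917 = 0.3233.

0.323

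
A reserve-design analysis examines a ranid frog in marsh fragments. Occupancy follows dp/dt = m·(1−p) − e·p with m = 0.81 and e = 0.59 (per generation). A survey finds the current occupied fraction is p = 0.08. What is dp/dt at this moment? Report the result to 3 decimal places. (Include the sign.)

Colonization term: m·(1−p) = 0.81×0.9200 = 0.74520.
Extinction term: e·p = 0.04720.
dp/dt = 0.74520 − 0.04720 = 0.69800.

0.698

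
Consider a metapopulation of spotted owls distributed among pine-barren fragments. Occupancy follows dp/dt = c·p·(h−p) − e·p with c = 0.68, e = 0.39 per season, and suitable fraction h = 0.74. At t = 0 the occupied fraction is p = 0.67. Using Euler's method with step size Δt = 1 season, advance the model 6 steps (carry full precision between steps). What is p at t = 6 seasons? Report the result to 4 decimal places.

Update rule: p ← p + [c·p·(h−p) − e·p]·Δt with Δt = 1.
step 1: Δp = -0.22941, p = 0.44059
step 2: Δp = -0.08213, p = 0.35846
step 3: Δp = -0.04680, p = 0.31166
step 4: Δp = -0.03077, p = 0.28089
step 5: Δp = -0.02186, p = 0.25904
step 6: Δp = -0.01631, p = 0.24273

0.2427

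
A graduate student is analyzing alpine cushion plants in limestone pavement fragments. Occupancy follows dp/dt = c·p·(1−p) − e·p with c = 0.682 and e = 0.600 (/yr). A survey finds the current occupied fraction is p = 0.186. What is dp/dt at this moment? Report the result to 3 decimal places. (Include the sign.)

-0.008

Colonization term: c·p·(1−p) = 0.682×0.186×0.8140 = 0.10326.
Extinction term: e·p = 0.11160.
dp/dt = 0.10326 − 0.11160 = -0.00834.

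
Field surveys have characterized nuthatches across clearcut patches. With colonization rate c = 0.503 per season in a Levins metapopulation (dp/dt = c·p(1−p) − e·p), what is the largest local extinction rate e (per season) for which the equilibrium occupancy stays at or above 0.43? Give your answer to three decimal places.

1 − e/c ≥ 0.43 ⇒ e ≤ c(1 − 0.43) = 0.503 × 0.5700.
e_max = 0.2867.

0.287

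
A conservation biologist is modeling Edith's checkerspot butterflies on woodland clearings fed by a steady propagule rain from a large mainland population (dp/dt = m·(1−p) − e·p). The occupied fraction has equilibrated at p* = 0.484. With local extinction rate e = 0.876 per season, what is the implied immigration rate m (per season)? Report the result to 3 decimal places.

At equilibrium m(1−p*) = e·p*, so m = e·p*/(1−p*).
m = 0.876 × 0.484 / 0.5160 = 0.4240/0.5160 = 0.8217.

0.822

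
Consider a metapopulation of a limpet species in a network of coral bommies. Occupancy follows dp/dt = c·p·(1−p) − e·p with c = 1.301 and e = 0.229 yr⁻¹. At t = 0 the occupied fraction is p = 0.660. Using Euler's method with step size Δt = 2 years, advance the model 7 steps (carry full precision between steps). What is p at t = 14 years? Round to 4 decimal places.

Update rule: p ← p + [c·p·(1−p) − e·p]·Δt with Δt = 2.
step 1: Δp = +0.28161, p = 0.94161
step 2: Δp = -0.28819, p = 0.65341
step 3: Δp = +0.29000, p = 0.94341
step 4: Δp = -0.29317, p = 0.65024
step 5: Δp = +0.29395, p = 0.94420
step 6: Δp = -0.29535, p = 0.64885
step 7: Δp = +0.29567, p = 0.94453

0.9445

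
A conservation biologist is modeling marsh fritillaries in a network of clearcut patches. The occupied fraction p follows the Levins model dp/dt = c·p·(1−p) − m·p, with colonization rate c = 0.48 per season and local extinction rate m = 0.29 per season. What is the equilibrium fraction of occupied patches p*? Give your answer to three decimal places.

0.396

Setting dp/dt = 0 and dividing through by p* gives c·(1−p*) = m.
So p* = 1 − m/c = 1 − 0.29/0.48 = 1 − 0.6042 = 0.3958.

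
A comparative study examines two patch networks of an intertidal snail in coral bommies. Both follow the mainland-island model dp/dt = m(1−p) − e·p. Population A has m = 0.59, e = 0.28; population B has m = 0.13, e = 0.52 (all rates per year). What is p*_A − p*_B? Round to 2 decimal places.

0.48

A: p*_A = m/(m+e) = 0.59/0.8700 = 0.6782.
B: p*_B = 0.13/0.6500 = 0.2000.
p*_A − p*_B = 0.6782 − 0.2000 = 0.4782.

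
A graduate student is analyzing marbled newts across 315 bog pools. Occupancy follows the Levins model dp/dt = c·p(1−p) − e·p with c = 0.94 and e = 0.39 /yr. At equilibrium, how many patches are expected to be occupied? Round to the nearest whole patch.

184

p* = 1 − e/c = 1 − 0.39/0.94 = 0.5851.
Expected occupied patches = N × p* = 315 × 0.5851 = 184.31 ≈ 184.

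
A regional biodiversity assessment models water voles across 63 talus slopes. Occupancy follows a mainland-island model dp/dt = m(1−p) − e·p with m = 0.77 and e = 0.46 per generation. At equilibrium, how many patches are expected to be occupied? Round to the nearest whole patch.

39

p* = m/(m+e) = 0.77/1.2300 = 0.6260.
Expected occupied patches = N × p* = 63 × 0.6260 = 39.44 ≈ 39.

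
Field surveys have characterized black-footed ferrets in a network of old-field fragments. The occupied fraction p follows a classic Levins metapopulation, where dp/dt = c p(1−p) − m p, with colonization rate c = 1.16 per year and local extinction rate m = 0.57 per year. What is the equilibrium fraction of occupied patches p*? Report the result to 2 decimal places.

0.51

Setting dp/dt = 0 and dividing through by p* gives c·(1−p*) = m.
So p* = 1 − m/c = 1 − 0.57/1.16 = 1 − 0.4914 = 0.5086.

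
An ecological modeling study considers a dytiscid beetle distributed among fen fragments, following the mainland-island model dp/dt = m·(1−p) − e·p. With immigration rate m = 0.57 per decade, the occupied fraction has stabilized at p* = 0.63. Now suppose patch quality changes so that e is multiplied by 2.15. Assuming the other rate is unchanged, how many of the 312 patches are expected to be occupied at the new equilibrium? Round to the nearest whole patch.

Balance m(1−p*) = e·p* gives e = m(1−p*)/p* = 0.57×0.37000/0.63000 = 0.33476.
New p* = m/(m+e) = 0.57000/(0.57000+0.71973) = 0.44195.
Expected occupied = 312 × 0.44195 = 137.89 ≈ 138.

138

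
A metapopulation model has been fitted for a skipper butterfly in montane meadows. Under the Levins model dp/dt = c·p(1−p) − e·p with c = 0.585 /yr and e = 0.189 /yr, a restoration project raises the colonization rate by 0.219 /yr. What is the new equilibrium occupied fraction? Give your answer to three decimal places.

0.765

Before: p* = 1 − 0.189/0.585 = 0.6769.
After the change, c = 0.804, e = 0.189, so p* = 1 − 0.189/0.804 = 0.7649.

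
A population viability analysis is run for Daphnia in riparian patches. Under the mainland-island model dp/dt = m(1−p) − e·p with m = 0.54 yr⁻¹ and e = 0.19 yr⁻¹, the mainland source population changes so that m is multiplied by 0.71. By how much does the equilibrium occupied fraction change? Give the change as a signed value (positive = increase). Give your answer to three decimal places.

Before: p* = 0.54/(0.54+0.19) = 0.7397.
After: m = 0.3834, e = 0.19; p* = 0.3834/0.5734 = 0.6686.
Δp* = 0.6686 − 0.7397 = -0.0711.

-0.071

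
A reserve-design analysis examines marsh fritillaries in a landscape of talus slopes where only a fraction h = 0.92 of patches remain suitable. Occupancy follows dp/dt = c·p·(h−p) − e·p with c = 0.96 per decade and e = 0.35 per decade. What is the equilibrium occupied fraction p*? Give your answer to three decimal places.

0.555

Setting dp/dt = 0 and dividing by p* gives c·(h−p*) = e.
So p* = h − e/c = 0.92 − 0.35/0.96 = 0.92 − 0.3646 = 0.5554.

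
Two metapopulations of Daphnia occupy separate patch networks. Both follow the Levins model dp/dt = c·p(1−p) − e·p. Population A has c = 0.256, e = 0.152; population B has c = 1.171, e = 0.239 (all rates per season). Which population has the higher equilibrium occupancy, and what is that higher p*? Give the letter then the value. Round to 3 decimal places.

A: p*_A = 1 − 0.152/0.256 = 0.4062.
B: p*_B = 1 − 0.239/1.171 = 0.7959.
B is higher at 0.7959.

B, 0.796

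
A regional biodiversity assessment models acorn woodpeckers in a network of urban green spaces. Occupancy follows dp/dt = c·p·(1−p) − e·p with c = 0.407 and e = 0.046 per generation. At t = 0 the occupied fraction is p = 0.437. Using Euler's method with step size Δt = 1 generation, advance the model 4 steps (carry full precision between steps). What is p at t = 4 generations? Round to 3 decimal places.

Update rule: p ← p + [c·p·(1−p) − e·p]·Δt with Δt = 1.
step 1: Δp = +0.08003, p = 0.51703
step 2: Δp = +0.07785, p = 0.59488
step 3: Δp = +0.07072, p = 0.66560
step 4: Δp = +0.05997, p = 0.72557

0.726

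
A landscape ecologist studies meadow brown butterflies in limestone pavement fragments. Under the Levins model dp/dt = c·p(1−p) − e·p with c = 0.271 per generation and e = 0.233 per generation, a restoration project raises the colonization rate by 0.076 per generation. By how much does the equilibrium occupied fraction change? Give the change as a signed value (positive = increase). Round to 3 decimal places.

Before: p* = 1 − 0.233/0.271 = 0.1402.
After the change, c = 0.347, e = 0.233, so p* = 1 − 0.233/0.347 = 0.3285.
Δp* = 0.3285 − 0.1402 = +0.1883.

0.188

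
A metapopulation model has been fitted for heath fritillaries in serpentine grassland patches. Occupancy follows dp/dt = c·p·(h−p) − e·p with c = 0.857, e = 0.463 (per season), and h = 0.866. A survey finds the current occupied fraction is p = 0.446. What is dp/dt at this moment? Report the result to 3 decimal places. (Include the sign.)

-0.046

Colonization term: c·p·(h−p) = 0.857×0.446×0.4200 = 0.16053.
Extinction term: e·p = 0.20650.
dp/dt = 0.16053 − 0.20650 = -0.04596.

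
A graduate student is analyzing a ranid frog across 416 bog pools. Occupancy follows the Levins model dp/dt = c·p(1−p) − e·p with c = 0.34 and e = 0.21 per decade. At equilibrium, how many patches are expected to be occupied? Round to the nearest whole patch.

159

p* = 1 − e/c = 1 − 0.21/0.34 = 0.3824.
Expected occupied patches = N × p* = 416 × 0.3824 = 159.06 ≈ 159.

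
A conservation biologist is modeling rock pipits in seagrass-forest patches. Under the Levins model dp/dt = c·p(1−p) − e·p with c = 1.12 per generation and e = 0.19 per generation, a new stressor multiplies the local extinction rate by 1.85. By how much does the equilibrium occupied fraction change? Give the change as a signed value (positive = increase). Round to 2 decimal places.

Before: p* = 1 − 0.19/1.12 = 0.8304.
After the change, c = 1.12, e = 0.3515, so p* = 1 − 0.3515/1.12 = 0.6862.
Δp* = 0.6862 − 0.8304 = -0.1442.

-0.14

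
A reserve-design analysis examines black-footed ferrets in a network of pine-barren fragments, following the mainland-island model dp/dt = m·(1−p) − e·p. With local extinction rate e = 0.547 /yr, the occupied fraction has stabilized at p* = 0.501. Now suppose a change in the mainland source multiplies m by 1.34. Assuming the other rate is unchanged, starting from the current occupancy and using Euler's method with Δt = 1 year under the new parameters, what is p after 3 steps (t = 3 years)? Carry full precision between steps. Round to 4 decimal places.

0.5753

Balance m(1−p*) = e·p* gives m = e·p*/(1−p*) = 0.547×0.50100/0.49900 = 0.54919.
Starting from p₀ = 0.50100; update p ← p + (dp/dt)·Δt with the new parameters.
t = 1: p = 0.50100 + (+0.09318) = 0.59418
t = 2: p = 0.59418 + (-0.02636) = 0.56781
t = 3: p = 0.56781 + (+0.00746) = 0.57527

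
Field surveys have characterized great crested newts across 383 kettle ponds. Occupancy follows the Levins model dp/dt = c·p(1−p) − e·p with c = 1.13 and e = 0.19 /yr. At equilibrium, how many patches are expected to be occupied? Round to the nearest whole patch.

319

p* = 1 − e/c = 1 − 0.19/1.13 = 0.8319.
Expected occupied patches = N × p* = 383 × 0.8319 = 318.60 ≈ 319.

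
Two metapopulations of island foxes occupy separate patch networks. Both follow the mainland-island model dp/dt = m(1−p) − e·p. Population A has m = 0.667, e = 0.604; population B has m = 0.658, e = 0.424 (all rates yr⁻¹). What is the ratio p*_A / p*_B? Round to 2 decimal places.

0.86

A: p*_A = m/(m+e) = 0.667/1.2710 = 0.5248.
B: p*_B = 0.658/1.0820 = 0.6081.
p*_A / p*_B = 0.5248/0.6081 = 0.8629.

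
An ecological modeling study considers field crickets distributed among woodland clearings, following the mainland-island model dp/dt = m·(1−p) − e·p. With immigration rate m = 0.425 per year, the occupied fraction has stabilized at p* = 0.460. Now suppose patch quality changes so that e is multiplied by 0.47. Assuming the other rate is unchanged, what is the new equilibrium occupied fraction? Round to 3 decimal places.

Balance m(1−p*) = e·p* gives e = m(1−p*)/p* = 0.425×0.54000/0.46000 = 0.49891.
New p* = m/(m+e) = 0.42500/(0.42500+0.23449) = 0.64444.

0.644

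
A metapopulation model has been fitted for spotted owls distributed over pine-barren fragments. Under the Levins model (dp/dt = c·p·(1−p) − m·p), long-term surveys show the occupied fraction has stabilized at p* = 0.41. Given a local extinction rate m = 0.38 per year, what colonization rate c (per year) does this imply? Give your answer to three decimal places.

At equilibrium c(1−p*) = m, so c = m/(1−p*).
c = 0.38/(1 − 0.41) = 0.38/0.5900 = 0.6441.

0.644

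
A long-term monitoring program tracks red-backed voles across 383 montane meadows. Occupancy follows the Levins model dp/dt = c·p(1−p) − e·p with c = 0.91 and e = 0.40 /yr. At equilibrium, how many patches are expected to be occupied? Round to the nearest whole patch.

215

p* = 1 − e/c = 1 − 0.40/0.91 = 0.5604.
Expected occupied patches = N × p* = 383 × 0.5604 = 214.65 ≈ 215.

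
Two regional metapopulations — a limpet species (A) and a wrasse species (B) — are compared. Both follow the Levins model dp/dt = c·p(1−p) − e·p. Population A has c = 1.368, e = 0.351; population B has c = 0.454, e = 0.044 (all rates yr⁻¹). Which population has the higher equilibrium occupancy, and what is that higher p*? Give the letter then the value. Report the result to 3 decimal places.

A: p*_A = 1 − 0.351/1.368 = 0.7434.
B: p*_B = 1 − 0.044/0.454 = 0.9031.
B is higher at 0.9031.

B, 0.903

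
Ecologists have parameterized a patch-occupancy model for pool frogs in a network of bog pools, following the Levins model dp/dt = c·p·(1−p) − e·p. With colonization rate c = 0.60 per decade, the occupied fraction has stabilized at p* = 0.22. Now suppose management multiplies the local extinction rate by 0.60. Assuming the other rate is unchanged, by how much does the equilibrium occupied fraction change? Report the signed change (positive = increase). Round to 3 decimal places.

Balance c(1−p*) = e gives e = 0.60×(1 − 0.22000) = 0.46800.
New p* = 1 − e/c = 1 − 0.28080/0.60000 = 0.53200.
Δp* = 0.53200 − 0.22000 = +0.31200.

0.312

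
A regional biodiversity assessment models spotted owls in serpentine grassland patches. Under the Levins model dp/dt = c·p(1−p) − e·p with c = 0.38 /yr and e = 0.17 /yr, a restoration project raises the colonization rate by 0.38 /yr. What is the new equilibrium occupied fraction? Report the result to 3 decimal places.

0.776

Before: p* = 1 − 0.17/0.38 = 0.5526.
After the change, c = 0.76, e = 0.17, so p* = 1 − 0.17/0.76 = 0.7763.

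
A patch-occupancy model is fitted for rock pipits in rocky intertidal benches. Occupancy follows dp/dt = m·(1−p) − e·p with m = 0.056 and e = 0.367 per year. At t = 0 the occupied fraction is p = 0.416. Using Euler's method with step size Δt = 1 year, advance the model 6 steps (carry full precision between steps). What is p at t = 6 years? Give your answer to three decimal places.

Update rule: p ← p + [m·(1−p) − e·p]·Δt with Δt = 1.
t = 1: p = 0.41600 + (-0.11997) = 0.29603
t = 2: p = 0.29603 + (-0.06922) = 0.22681
t = 3: p = 0.22681 + (-0.03994) = 0.18687
t = 4: p = 0.18687 + (-0.02305) = 0.16382
t = 5: p = 0.16382 + (-0.01330) = 0.15053
t = 6: p = 0.15053 + (-0.00767) = 0.14285

0.143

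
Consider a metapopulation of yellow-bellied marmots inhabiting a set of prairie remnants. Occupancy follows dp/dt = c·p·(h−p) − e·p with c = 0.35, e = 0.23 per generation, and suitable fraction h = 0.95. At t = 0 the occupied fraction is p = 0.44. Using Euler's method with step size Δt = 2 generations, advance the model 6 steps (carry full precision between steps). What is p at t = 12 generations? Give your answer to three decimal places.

Update rule: p ← p + [c·p·(h−p) − e·p]·Δt with Δt = 2.
t = 2: p = 0.44000 + (-0.04532) = 0.39468
t = 4: p = 0.39468 + (-0.02813) = 0.36655
t = 6: p = 0.36655 + (-0.01891) = 0.34764
t = 8: p = 0.34764 + (-0.01333) = 0.33431
t = 10: p = 0.33431 + (-0.00970) = 0.32461
t = 12: p = 0.32461 + (-0.00721) = 0.31739

0.317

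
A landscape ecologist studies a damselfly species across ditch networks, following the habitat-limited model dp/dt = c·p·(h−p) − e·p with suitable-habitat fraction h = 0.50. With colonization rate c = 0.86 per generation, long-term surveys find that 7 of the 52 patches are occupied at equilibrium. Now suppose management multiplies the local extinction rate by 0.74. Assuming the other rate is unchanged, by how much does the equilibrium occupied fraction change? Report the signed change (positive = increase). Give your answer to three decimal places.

0.095

Observed p* = 7/52 = 0.13462.
Balance c(h−p*) = e gives e = 0.86×(0.5 − 0.13462) = 0.31423.
New p* = 0.5 − e/c = 0.5 − 0.23253/0.86000 = 0.22962.
Δp* = 0.22962 − 0.13462 = +0.09500.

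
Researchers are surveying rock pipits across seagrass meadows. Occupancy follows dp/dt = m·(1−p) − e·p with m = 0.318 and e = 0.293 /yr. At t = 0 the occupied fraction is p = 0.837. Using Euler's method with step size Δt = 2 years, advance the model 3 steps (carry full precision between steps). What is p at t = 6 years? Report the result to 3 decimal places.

Update rule: p ← p + [m·(1−p) − e·p]·Δt with Δt = 2.
p: 0.83700 → 0.45019  (Δp = -0.38681)
p: 0.45019 → 0.53606  (Δp = +0.08587)
p: 0.53606 → 0.51699  (Δp = -0.01906)

0.517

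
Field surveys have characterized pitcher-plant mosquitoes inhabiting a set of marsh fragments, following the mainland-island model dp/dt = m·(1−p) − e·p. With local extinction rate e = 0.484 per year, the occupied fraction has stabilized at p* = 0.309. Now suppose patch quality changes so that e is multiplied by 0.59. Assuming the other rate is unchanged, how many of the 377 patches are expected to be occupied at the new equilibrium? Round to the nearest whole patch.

163

Balance m(1−p*) = e·p* gives m = e·p*/(1−p*) = 0.484×0.30900/0.69100 = 0.21643.
New p* = m/(m+e) = 0.21643/(0.21643+0.28556) = 0.43114.
Expected occupied = 377 × 0.43114 = 162.54 ≈ 163.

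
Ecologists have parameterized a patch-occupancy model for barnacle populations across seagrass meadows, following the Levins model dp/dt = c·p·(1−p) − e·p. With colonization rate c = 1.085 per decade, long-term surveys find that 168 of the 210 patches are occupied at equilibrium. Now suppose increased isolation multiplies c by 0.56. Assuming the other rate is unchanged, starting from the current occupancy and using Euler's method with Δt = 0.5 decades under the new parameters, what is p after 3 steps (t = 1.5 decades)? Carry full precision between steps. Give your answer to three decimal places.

Observed p* = 168/210 = 0.80000.
Balance c(1−p*) = e gives e = 1.085×(1 − 0.80000) = 0.21700.
Starting from p₀ = 0.80000; update p ← p + (dp/dt)·Δt with the new parameters.
step 1: Δp = -0.03819, p = 0.76181
step 2: Δp = -0.02753, p = 0.73428
step 3: Δp = -0.02039, p = 0.71388

0.714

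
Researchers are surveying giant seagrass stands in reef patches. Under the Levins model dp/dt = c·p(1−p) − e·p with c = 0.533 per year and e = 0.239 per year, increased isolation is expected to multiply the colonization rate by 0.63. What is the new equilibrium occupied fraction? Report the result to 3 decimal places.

0.288

Before: p* = 1 − 0.239/0.533 = 0.5516.
After the change, c = 0.33579, e = 0.239, so p* = 1 − 0.239/0.33579 = 0.2882.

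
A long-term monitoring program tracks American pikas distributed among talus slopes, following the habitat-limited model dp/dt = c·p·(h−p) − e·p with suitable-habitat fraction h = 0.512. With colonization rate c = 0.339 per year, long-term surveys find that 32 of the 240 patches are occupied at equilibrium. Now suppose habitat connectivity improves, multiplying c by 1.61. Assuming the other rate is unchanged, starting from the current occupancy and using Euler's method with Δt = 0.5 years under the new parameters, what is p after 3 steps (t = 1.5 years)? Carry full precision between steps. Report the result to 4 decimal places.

Observed p* = 32/240 = 0.13333.
Balance c(h−p*) = e gives e = 0.339×(0.512 − 0.13333) = 0.12837.
Starting from p₀ = 0.13333; update p ← p + (dp/dt)·Δt with the new parameters.
p: 0.13333 → 0.13855  (Δp = +0.00522)
p: 0.13855 → 0.14378  (Δp = +0.00523)
p: 0.14378 → 0.14900  (Δp = +0.00522)

0.1490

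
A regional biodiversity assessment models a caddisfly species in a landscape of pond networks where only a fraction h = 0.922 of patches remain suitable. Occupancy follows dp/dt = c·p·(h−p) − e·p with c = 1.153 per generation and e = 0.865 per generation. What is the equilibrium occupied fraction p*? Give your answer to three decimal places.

0.172

Setting dp/dt = 0 and dividing by p* gives c·(h−p*) = e.
So p* = h − e/c = 0.922 − 0.865/1.153 = 0.922 − 0.7502 = 0.1718.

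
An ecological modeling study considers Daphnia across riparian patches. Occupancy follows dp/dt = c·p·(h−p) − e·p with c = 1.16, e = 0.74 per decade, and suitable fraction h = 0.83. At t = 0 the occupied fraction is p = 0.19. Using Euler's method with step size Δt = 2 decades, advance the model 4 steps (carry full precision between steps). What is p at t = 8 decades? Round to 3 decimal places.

Update rule: p ← p + [c·p·(h−p) − e·p]·Δt with Δt = 2.
  1  |  dp/dt·Δt = +0.000912  |  p_1 = 0.190912
  2  |  dp/dt·Δt = +0.000512  |  p_2 = 0.191424
  3  |  dp/dt·Δt = +0.000286  |  p_3 = 0.191711
  4  |  dp/dt·Δt = +0.000159  |  p_4 = 0.191870

0.192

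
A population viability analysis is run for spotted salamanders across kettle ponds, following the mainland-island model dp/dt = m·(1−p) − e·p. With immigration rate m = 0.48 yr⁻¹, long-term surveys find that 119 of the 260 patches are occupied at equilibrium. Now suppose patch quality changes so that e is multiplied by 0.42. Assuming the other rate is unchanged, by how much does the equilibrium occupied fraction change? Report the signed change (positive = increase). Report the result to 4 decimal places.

Observed p* = 119/260 = 0.45769.
Balance m(1−p*) = e·p* gives e = m(1−p*)/p* = 0.48×0.54231/0.45769 = 0.56874.
New p* = m/(m+e) = 0.48000/(0.48000+0.23887) = 0.66771.
Δp* = 0.66771 − 0.45769 = +0.21002.

0.2100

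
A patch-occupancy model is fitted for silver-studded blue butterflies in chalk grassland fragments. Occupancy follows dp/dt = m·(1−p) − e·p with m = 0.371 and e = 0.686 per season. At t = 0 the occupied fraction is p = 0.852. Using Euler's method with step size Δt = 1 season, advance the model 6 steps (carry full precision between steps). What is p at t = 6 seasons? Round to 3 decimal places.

Update rule: p ← p + [m·(1−p) − e·p]·Δt with Δt = 1.
p: 0.85200 → 0.32244  (Δp = -0.52956)
p: 0.32244 → 0.35262  (Δp = +0.03019)
p: 0.35262 → 0.35090  (Δp = -0.00172)
p: 0.35090 → 0.35100  (Δp = +0.00010)
p: 0.35100 → 0.35099  (Δp = -0.00001)
p: 0.35099 → 0.35099  (Δp = +0.00000)

0.351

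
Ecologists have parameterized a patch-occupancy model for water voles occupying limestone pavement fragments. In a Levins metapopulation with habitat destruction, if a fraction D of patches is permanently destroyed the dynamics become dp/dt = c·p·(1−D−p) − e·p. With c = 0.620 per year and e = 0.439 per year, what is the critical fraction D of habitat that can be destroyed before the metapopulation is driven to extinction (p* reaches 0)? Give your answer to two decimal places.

The nontrivial equilibrium is p* = (1−D) − e/c; extinction occurs when this hits zero.
So D_crit = 1 − e/c = 1 − 0.439/0.620 = 1 − 0.7081 = 0.2919.
Note this equals the original equilibrium occupancy — the Levins extinction-debt result.

0.29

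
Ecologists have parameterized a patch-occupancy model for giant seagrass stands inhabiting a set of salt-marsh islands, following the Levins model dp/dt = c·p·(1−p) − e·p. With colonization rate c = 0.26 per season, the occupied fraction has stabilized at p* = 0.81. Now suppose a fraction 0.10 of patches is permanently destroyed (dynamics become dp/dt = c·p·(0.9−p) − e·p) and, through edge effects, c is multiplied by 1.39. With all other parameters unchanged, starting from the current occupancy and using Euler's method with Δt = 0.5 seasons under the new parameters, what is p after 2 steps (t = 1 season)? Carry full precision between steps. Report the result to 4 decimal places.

0.7974

Balance c(1−p*) = e gives e = 0.26×(1 − 0.81000) = 0.04940.
Starting from p₀ = 0.81000; update p ← p + (dp/dt)·Δt with the new parameters.
p: 0.81000 → 0.80317  (Δp = -0.00683)
p: 0.80317 → 0.79738  (Δp = -0.00578)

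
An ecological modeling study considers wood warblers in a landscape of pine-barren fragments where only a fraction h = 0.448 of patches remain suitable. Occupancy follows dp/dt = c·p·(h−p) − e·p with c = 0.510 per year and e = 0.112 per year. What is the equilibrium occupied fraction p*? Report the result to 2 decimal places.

0.23

Setting dp/dt = 0 and dividing by p* gives c·(h−p*) = e.
So p* = h − e/c = 0.448 − 0.112/0.510 = 0.448 − 0.2196 = 0.2284.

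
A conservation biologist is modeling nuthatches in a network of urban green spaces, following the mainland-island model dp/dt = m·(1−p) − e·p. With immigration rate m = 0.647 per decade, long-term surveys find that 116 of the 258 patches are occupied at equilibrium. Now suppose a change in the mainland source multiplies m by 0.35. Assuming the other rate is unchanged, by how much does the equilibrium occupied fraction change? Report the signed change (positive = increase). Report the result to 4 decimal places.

Observed p* = 116/258 = 0.44961.
Balance m(1−p*) = e·p* gives e = m(1−p*)/p* = 0.647×0.55039/0.44961 = 0.79202.
New p* = m/(m+e) = 0.22645/(0.22645+0.79202) = 0.22234.
Δp* = 0.22234 − 0.44961 = -0.22727.

-0.2273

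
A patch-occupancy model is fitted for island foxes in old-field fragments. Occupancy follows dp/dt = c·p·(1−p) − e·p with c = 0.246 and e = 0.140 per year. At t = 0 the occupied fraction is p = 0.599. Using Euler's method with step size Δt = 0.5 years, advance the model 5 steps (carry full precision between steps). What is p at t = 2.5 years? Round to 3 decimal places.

Update rule: p ← p + [c·p·(1−p) − e·p]·Δt with Δt = 0.5.
p: 0.59900 → 0.58661  (Δp = -0.01239)
p: 0.58661 → 0.57538  (Δp = -0.01124)
p: 0.57538 → 0.56515  (Δp = -0.01023)
p: 0.56515 → 0.55582  (Δp = -0.00933)
p: 0.55582 → 0.54728  (Δp = -0.00854)

0.547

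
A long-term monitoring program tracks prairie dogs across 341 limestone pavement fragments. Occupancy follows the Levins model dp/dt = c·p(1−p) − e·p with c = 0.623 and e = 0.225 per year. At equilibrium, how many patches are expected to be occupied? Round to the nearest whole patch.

218

p* = 1 − e/c = 1 − 0.225/0.623 = 0.6388.
Expected occupied patches = N × p* = 341 × 0.6388 = 217.85 ≈ 218.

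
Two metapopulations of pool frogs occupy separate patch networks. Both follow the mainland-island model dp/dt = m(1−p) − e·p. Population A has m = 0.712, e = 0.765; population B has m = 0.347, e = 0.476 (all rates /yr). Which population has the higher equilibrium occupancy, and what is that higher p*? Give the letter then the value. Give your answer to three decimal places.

A: p*_A = m/(m+e) = 0.712/1.4770 = 0.4821.
B: p*_B = 0.347/0.8230 = 0.4216.
A is higher at 0.4821.

A, 0.482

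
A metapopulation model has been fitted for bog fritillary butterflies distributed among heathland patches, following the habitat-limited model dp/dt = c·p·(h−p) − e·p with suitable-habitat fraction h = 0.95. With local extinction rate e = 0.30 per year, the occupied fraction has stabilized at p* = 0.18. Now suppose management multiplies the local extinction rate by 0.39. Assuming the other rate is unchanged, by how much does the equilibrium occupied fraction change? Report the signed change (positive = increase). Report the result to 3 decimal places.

0.470

Balance c(h−p*) = e gives c = e/(0.95 − 0.18000) = 0.30/0.77000 = 0.38961.
New p* = 0.95 − e/c = 0.95 − 0.11700/0.38961 = 0.64970.
Δp* = 0.64970 − 0.18000 = +0.46970.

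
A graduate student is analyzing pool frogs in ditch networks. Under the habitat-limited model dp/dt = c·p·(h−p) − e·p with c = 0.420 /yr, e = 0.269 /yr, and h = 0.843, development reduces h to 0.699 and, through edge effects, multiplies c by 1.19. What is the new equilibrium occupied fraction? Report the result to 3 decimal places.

Before: p* = h − e/c = 0.843 − 0.269/0.420 = 0.843 − 0.6405 = 0.2025.
After: c = 0.4998, e = 0.269, h = 0.699; p* = 0.699 − 0.269/0.4998 = 0.1608.

0.161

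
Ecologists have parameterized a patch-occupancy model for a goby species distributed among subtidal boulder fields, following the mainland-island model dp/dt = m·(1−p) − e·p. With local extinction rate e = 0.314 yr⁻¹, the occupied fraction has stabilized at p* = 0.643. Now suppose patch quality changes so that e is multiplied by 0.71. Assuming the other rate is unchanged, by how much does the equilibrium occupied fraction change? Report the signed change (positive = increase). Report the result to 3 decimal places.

Balance m(1−p*) = e·p* gives m = e·p*/(1−p*) = 0.314×0.64300/0.35700 = 0.56555.
New p* = m/(m+e) = 0.56555/(0.56555+0.22294) = 0.71726.
Δp* = 0.71726 − 0.64300 = +0.07426.

0.074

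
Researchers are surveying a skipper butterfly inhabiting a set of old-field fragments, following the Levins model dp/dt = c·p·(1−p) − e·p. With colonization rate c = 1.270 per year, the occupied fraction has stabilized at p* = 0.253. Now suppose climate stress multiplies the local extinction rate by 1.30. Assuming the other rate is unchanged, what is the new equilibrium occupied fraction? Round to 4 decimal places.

Balance c(1−p*) = e gives e = 1.270×(1 − 0.25300) = 0.94869.
New p* = 1 − e/c = 1 − 1.23330/1.27000 = 0.02890.

0.0289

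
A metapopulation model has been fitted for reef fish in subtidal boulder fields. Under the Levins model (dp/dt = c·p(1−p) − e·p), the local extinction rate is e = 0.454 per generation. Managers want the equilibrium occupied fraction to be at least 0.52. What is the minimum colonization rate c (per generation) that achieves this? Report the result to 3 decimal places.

0.946

p* = 1 − e/c ≥ 0.52 requires e/c ≤ 0.4800, i.e. c ≥ e/0.4800.
c_min = 0.454/0.4800 = 0.9458.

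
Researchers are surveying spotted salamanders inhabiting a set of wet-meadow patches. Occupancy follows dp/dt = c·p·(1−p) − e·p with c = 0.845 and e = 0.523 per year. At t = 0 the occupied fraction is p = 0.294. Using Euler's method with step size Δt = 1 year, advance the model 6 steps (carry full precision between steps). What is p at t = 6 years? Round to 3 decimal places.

Update rule: p ← p + [c·p·(1−p) − e·p]·Δt with Δt = 1.
  1  |  dp/dt·Δt = +0.021630  |  p_1 = 0.315630
  2  |  dp/dt·Δt = +0.017452  |  p_2 = 0.333082
  3  |  dp/dt·Δt = +0.013505  |  p_3 = 0.346587
  4  |  dp/dt·Δt = +0.010098  |  p_4 = 0.356684
  5  |  dp/dt·Δt = +0.007348  |  p_5 = 0.364033
  6  |  dp/dt·Δt = +0.005239  |  p_6 = 0.369272

0.369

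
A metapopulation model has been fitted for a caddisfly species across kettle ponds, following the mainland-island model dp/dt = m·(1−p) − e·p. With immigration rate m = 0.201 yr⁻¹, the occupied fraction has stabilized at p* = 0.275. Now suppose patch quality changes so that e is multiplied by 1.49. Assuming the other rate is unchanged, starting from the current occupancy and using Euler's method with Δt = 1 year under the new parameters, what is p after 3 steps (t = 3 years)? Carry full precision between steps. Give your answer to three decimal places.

Balance m(1−p*) = e·p* gives e = m(1−p*)/p* = 0.201×0.72500/0.27500 = 0.52991.
Starting from p₀ = 0.27500; update p ← p + (dp/dt)·Δt with the new parameters.
step 1: Δp = -0.07141, p = 0.20359
step 2: Δp = -0.00067, p = 0.20292
step 3: Δp = -0.00001, p = 0.20291

0.203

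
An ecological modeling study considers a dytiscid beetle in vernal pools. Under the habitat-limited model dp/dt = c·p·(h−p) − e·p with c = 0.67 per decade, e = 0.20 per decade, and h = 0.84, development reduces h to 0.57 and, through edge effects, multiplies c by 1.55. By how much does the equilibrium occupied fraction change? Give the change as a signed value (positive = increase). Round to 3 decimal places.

Before: p* = h − e/c = 0.84 − 0.20/0.67 = 0.84 − 0.2985 = 0.5415.
After: c = 1.0385, e = 0.2, h = 0.57; p* = 0.57 − 0.2/1.0385 = 0.3774.
Δp* = 0.3774 − 0.5415 = -0.1641.

-0.164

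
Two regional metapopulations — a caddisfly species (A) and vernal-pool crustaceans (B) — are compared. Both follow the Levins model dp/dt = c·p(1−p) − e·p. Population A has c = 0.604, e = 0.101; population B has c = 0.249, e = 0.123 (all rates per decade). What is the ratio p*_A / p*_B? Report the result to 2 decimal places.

1.65

A: p*_A = 1 − 0.101/0.604 = 0.8328.
B: p*_B = 1 − 0.123/0.249 = 0.5060.
p*_A / p*_B = 0.8328/0.5060 = 1.6457.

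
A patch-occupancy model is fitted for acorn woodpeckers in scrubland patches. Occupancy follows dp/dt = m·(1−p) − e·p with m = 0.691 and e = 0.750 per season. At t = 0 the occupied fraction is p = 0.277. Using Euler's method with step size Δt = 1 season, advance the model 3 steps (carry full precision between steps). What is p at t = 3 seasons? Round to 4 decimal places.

Update rule: p ← p + [m·(1−p) − e·p]·Δt with Δt = 1.
step 1: Δp = +0.29184, p = 0.56884
step 2: Δp = -0.12870, p = 0.44014
step 3: Δp = +0.05676, p = 0.49690

0.4969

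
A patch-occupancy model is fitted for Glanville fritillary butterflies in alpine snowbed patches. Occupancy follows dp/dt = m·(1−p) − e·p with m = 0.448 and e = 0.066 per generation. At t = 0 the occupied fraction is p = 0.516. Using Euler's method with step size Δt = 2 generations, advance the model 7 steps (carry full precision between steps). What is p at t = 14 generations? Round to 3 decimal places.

Update rule: p ← p + [m·(1−p) − e·p]·Δt with Δt = 2.
step 1: Δp = +0.36555, p = 0.88155
step 2: Δp = -0.01024, p = 0.87132
step 3: Δp = +0.00029, p = 0.87160
step 4: Δp = -0.00001, p = 0.87160
step 5: Δp = +0.00000, p = 0.87160
step 6: Δp = -0.00000, p = 0.87160
step 7: Δp = +0.00000, p = 0.87160

0.872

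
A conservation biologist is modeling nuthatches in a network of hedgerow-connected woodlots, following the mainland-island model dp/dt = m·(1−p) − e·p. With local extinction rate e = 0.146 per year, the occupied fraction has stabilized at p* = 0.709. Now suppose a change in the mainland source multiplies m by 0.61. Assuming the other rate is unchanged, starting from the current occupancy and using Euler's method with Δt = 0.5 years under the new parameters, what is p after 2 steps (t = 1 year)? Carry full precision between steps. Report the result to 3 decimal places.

0.672

Balance m(1−p*) = e·p* gives m = e·p*/(1−p*) = 0.146×0.70900/0.29100 = 0.35572.
Starting from p₀ = 0.70900; update p ← p + (dp/dt)·Δt with the new parameters.
  1  |  dp/dt·Δt = -0.020185  |  p_1 = 0.688815
  2  |  dp/dt·Δt = -0.016522  |  p_2 = 0.672293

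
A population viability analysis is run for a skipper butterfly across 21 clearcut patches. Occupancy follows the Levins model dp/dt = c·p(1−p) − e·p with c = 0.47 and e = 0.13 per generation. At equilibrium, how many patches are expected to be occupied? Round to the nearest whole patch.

p* = 1 − e/c = 1 − 0.13/0.47 = 0.7234.
Expected occupied patches = N × p* = 21 × 0.7234 = 15.19 ≈ 15.

15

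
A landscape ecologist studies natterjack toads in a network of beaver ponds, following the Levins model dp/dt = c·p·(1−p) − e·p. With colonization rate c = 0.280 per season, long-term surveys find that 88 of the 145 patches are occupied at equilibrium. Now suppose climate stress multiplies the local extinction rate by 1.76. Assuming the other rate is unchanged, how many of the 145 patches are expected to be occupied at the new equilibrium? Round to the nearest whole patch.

Observed p* = 88/145 = 0.60690.
Balance c(1−p*) = e gives e = 0.280×(1 − 0.60690) = 0.11007.
New p* = 1 − e/c = 1 − 0.19372/0.28000 = 0.30814.
Expected occupied = 145 × 0.30814 = 44.68 ≈ 45.

45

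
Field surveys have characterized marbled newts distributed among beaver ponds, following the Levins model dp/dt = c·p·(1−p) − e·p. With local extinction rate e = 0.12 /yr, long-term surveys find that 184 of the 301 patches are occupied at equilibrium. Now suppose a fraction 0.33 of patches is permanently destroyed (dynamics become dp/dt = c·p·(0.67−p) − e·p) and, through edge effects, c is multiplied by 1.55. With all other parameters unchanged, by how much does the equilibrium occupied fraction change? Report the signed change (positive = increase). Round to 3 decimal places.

-0.192

Observed p* = 184/301 = 0.61130.
Balance c(1−p*) = e gives c = e/(1 − 0.61130) = 0.12/0.38870 = 0.30872.
New p* = 0.67 − e/c = 0.67 − 0.12000/0.47852 = 0.41923.
Δp* = 0.41923 − 0.61130 = -0.19207.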